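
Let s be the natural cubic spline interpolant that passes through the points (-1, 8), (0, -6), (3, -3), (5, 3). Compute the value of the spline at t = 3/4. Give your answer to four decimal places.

-10.3779

With σ_i denoting the second derivative at x_i, h_i = 1, 3, 2, and Δ_i = (y_(i+1) − y_i)/h_i = -14, 1, 3:
  1·σ_0 + 8·σ_1 + 3·σ_2 = 6(Δ_1 - Δ_0) = 90
  3·σ_1 + 10·σ_2 + 2·σ_3 = 6(Δ_2 - Δ_1) = 12
Natural end conditions: σ_0 = σ_3 = 0.
Solving the tridiagonal system: σ_0 = 0, σ_1 = 864/71, σ_2 = -174/71, σ_3 = 0.
On [0, 3], s(t) = -6 - 706/71·t + 432/71·t² - 173/213·t³.
With t = 3/4: s(3/4) = -47157/4544.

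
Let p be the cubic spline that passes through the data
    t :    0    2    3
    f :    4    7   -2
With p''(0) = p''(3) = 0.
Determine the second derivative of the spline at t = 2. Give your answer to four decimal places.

-10.5000

Let M_i = p''(x_i). Step sizes h_i = 2, 1; slopes of the chords Δ_i = (y_(i+1) - y_i)/h_i = 3/2, -9.
  2·M_0 + 6·M_1 + 1·M_2 = 6(Δ_1 - Δ_0) = -63
Natural end conditions: M_0 = M_2 = 0.
Solving the tridiagonal system: M_0 = 0, M_1 = -21/2, M_2 = 0.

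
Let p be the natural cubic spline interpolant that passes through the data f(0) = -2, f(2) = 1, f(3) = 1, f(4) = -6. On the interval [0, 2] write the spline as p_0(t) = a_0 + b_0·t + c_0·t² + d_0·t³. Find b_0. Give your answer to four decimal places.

Let m_i = p''(x_i). Step sizes h_i = 2, 1, 1; slopes of the chords Δ_i = (y_(i+1) - y_i)/h_i = 3/2, 0, -7.
  2·m_0 + 6·m_1 + 1·m_2 = 6(Δ_1 - Δ_0) = -9
  1·m_1 + 4·m_2 + 1·m_3 = 6(Δ_2 - Δ_1) = -42
Natural end conditions: m_0 = m_3 = 0.
Forward elimination and back-substitution give m_0 = 0, m_1 = 6/23, m_2 = -243/23, m_3 = 0.
On [0, 2], with p_0(t) = a_0 + b_0·t + c_0·t² + d_0·t³: c_0 = m_0/2 = 0, d_0 = (m_1 - m_0)/(6h_0) = 1/46, b_0 = Δ_0 - h_0(2m_0 + m_1)/6 = 65/46.

1.4130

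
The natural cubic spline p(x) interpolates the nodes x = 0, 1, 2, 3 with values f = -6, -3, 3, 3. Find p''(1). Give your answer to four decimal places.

7.2000

Let M_i = p''(x_i). Step sizes h_i = 1, 1, 1; slopes of the chords Δ_i = (y_(i+1) - y_i)/h_i = 3, 6, 0.
  1·M_0 + 4·M_1 + 1·M_2 = 6(Δ_1 - Δ_0) = 18
  1·M_1 + 4·M_2 + 1·M_3 = 6(Δ_2 - Δ_1) = -36
Natural end conditions: M_0 = M_3 = 0.
Hence M_0 = 0, M_1 = 36/5, M_2 = -54/5, M_3 = 0.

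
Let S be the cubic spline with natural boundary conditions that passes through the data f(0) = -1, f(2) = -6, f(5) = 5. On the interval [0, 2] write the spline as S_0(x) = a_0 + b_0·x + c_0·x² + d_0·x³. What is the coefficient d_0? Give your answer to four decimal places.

With m_i denoting the second derivative at x_i, h_i = 2, 3, and Δ_i = (y_(i+1) − y_i)/h_i = -5/2, 11/3:
  2·m_0 + 10·m_1 + 3·m_2 = 6(Δ_1 - Δ_0) = 37
Natural end conditions: m_0 = m_2 = 0.
Hence m_0 = 0, m_1 = 37/10, m_2 = 0.
On [0, 2], with S_0(x) = a_0 + b_0·x + c_0·x² + d_0·x³: c_0 = m_0/2 = 0, d_0 = (m_1 - m_0)/(6h_0) = 37/120, b_0 = Δ_0 - h_0(2m_0 + m_1)/6 = -56/15.

0.3083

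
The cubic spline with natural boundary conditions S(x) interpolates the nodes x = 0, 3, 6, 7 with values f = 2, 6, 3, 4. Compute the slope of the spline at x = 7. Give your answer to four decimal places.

1.3563

Let σ_i = S''(x_i). Step sizes h_i = 3, 3, 1; slopes of the chords Δ_i = (y_(i+1) - y_i)/h_i = 4/3, -1, 1.
  3·σ_0 + 12·σ_1 + 3·σ_2 = 6(Δ_1 - Δ_0) = -14
  3·σ_1 + 8·σ_2 + 1·σ_3 = 6(Δ_2 - Δ_1) = 12
Natural end conditions: σ_0 = σ_3 = 0.
Forward elimination and back-substitution give σ_0 = 0, σ_1 = -148/87, σ_2 = 62/29, σ_3 = 0.
On [6, 7], S'(x) = b_2 + 2c_2·(x - 6) + 3d_2·(x - 6)² with b_2 = Δ_2 - h_2(2σ_2 + σ_3)/6 = 25/87, c_2 = σ_2/2 = 31/29, d_2 = (σ_3 - σ_2)/(6h_2) = -31/87. So S'(7) = 118/87.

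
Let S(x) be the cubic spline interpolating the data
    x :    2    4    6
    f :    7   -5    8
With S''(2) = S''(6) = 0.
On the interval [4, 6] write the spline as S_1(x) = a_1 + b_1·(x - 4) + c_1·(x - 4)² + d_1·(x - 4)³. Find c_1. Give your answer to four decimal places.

4.6875

With M_i denoting the second derivative at x_i, h_i = 2, 2, and Δ_i = (y_(i+1) − y_i)/h_i = -6, 13/2:
  2·M_0 + 8·M_1 + 2·M_2 = 6(Δ_1 - Δ_0) = 75
Natural end conditions: M_0 = M_2 = 0.
Hence M_0 = 0, M_1 = 75/8, M_2 = 0.
On [4, 6], with S_1(x) = a_1 + b_1·(x - 4) + c_1·(x - 4)² + d_1·(x - 4)³: c_1 = M_1/2 = 75/16, d_1 = (M_2 - M_1)/(6h_1) = -25/32, b_1 = Δ_1 - h_1(2M_1 + M_2)/6 = 1/4.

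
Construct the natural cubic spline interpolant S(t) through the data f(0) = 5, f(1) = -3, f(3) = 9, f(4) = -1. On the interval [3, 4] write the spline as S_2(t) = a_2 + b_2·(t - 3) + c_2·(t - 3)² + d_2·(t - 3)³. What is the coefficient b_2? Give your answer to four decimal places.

-2.2500

Put σ_i = S'' at the i-th knot. Here h = (1, 2, 1) and Δ = (-8, 6, -10), so the interior equations h_(i-1)·σ_(i-1) + 2(h_(i-1)+h_i)·σ_i + h_i·σ_(i+1) = 6(Δ_i − Δ_(i-1)) read
  1·σ_0 + 6·σ_1 + 2·σ_2 = 6(Δ_1 - Δ_0) = 84
  2·σ_1 + 6·σ_2 + 1·σ_3 = 6(Δ_2 - Δ_1) = -96
Natural end conditions: σ_0 = σ_3 = 0.
Hence σ_0 = 0, σ_1 = 87/4, σ_2 = -93/4, σ_3 = 0.
On [3, 4], with S_2(t) = a_2 + b_2·(t - 3) + c_2·(t - 3)² + d_2·(t - 3)³: c_2 = σ_2/2 = -93/8, d_2 = (σ_3 - σ_2)/(6h_2) = 31/8, b_2 = Δ_2 - h_2(2σ_2 + σ_3)/6 = -9/4.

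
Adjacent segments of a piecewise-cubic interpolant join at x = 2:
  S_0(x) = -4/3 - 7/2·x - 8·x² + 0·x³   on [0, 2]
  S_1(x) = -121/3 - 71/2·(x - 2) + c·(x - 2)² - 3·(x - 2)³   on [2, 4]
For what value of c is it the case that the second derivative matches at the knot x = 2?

S_0''(x) = -16 + 0·x, so S_0''(2) = -16. On the right, S_1''(2) = 2c, so c = -8.

-8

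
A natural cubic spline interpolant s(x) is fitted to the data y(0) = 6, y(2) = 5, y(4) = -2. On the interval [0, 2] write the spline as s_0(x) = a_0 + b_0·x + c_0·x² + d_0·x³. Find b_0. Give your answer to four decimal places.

With M_i denoting the second derivative at x_i, h_i = 2, 2, and Δ_i = (y_(i+1) − y_i)/h_i = -1/2, -7/2:
  2·M_0 + 8·M_1 + 2·M_2 = 6(Δ_1 - Δ_0) = -18
Natural end conditions: M_0 = M_2 = 0.
Solving the tridiagonal system: M_0 = 0, M_1 = -9/4, M_2 = 0.
On [0, 2], with s_0(x) = a_0 + b_0·x + c_0·x² + d_0·x³: c_0 = M_0/2 = 0, d_0 = (M_1 - M_0)/(6h_0) = -3/16, b_0 = Δ_0 - h_0(2M_0 + M_1)/6 = 1/4.

0.2500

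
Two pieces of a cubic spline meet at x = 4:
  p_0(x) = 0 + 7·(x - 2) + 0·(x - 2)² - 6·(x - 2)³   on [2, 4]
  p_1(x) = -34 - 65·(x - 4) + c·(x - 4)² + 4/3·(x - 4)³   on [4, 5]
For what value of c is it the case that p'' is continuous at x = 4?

-36

p_0''(x) = 0 - 36·(x - 2), so p_0''(4) = -72. On the right, p_1''(4) = 2c, so c = -36.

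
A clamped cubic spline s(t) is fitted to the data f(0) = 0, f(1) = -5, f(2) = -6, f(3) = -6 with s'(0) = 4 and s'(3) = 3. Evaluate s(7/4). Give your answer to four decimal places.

Put M_i = s'' at the i-th knot. Here h = (1, 1, 1) and Δ = (-5, -1, 0), so the interior equations h_(i-1)·M_(i-1) + 2(h_(i-1)+h_i)·M_i + h_i·M_(i+1) = 6(Δ_i − Δ_(i-1)) read
  1·M_0 + 4·M_1 + 1·M_2 = 6(Δ_1 - Δ_0) = 24
  1·M_1 + 4·M_2 + 1·M_3 = 6(Δ_2 - Δ_1) = 6
Clamped end conditions give two more equations: 2h_0·M_0 + h_0·M_1 = 6(Δ_0 - s'(0)) = -54 and h_2·M_2 + 2h_2·M_3 = 6(s'(3) - Δ_2) = 18.
Hence M_0 = -526/15, M_1 = 242/15, M_2 = -82/15, M_3 = 176/15.
On [1, 2], s(t) = -5 - 82/15·(t - 1) + 121/15·(t - 1)² - 18/5·(t - 1)³.
With (t - 1) = 3/4: s(7/4) = -973/160.

-6.0813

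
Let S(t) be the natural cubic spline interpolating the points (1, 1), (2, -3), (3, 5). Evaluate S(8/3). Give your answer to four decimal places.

With σ_i denoting the second derivative at x_i, h_i = 1, 1, and Δ_i = (y_(i+1) − y_i)/h_i = -4, 8:
  1·σ_0 + 4·σ_1 + 1·σ_2 = 6(Δ_1 - Δ_0) = 72
Natural end conditions: σ_0 = σ_2 = 0.
Solving: σ_0 = 0, σ_1 = 18, σ_2 = 0.
On [2, 3], S(t) = -3 + 2·(t - 2) + 9·(t - 2)² - 3·(t - 2)³.
With (t - 2) = 2/3: S(8/3) = 13/9.

1.4444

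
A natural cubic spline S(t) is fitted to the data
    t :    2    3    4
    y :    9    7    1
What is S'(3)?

Put m_i = S'' at the i-th knot. Here h = (1, 1) and Δ = (-2, -6), so the interior equations h_(i-1)·m_(i-1) + 2(h_(i-1)+h_i)·m_i + h_i·m_(i+1) = 6(Δ_i − Δ_(i-1)) read
  1·m_0 + 4·m_1 + 1·m_2 = 6(Δ_1 - Δ_0) = -24
Natural end conditions: m_0 = m_2 = 0.
Forward elimination and back-substitution give m_0 = 0, m_1 = -6, m_2 = 0.
On [3, 4], S'(t) = b_1 + 2c_1·(t - 3) + 3d_1·(t - 3)² with b_1 = Δ_1 - h_1(2m_1 + m_2)/6 = -4, c_1 = m_1/2 = -3, d_1 = (m_2 - m_1)/(6h_1) = 1. So S'(3) = -4.

-4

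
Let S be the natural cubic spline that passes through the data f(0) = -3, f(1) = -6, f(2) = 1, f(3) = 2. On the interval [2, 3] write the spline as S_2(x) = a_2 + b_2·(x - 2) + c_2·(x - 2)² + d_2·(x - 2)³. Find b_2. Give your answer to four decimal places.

Write m_i for S''(x_i). With h_i = 1, 1, 1 and divided differences Δ_i = -3, 7, 1, the continuity of S' gives the tridiagonal system
  1·m_0 + 4·m_1 + 1·m_2 = 6(Δ_1 - Δ_0) = 60
  1·m_1 + 4·m_2 + 1·m_3 = 6(Δ_2 - Δ_1) = -36
Natural end conditions: m_0 = m_3 = 0.
Hence m_0 = 0, m_1 = 92/5, m_2 = -68/5, m_3 = 0.
On [2, 3], with S_2(x) = a_2 + b_2·(x - 2) + c_2·(x - 2)² + d_2·(x - 2)³: c_2 = m_2/2 = -34/5, d_2 = (m_3 - m_2)/(6h_2) = 34/15, b_2 = Δ_2 - h_2(2m_2 + m_3)/6 = 83/15.

5.5333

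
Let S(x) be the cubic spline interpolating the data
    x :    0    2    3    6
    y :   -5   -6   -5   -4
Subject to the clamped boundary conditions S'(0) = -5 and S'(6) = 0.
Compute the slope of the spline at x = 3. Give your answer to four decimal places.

Write M_i for S''(x_i). With h_i = 2, 1, 3 and divided differences Δ_i = -1/2, 1, 1/3, the continuity of S' gives the tridiagonal system
  2·M_0 + 6·M_1 + 1·M_2 = 6(Δ_1 - Δ_0) = 9
  1·M_1 + 8·M_2 + 3·M_3 = 6(Δ_2 - Δ_1) = -4
Clamped end conditions give two more equations: 2h_0·M_0 + h_0·M_1 = 6(Δ_0 - S'(0)) = 27 and h_2·M_2 + 2h_2·M_3 = 6(S'(6) - Δ_2) = -2.
Solving the tridiagonal system: M_0 = 43/6, M_1 = -5/6, M_2 = -1/3, M_3 = -1/6.
On [3, 6], S'(x) = b_2 + 2c_2·(x - 3) + 3d_2·(x - 3)² with b_2 = Δ_2 - h_2(2M_2 + M_3)/6 = 3/4, c_2 = M_2/2 = -1/6, d_2 = (M_3 - M_2)/(6h_2) = 1/108. So S'(3) = 3/4.

0.7500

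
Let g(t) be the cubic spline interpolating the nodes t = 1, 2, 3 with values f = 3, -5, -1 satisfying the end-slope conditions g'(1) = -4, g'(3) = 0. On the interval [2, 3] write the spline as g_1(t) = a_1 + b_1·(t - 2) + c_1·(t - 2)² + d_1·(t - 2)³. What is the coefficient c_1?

16

With m_i denoting the second derivative at x_i, h_i = 1, 1, and Δ_i = (y_(i+1) − y_i)/h_i = -8, 4:
  1·m_0 + 4·m_1 + 1·m_2 = 6(Δ_1 - Δ_0) = 72
Clamped end conditions give two more equations: 2h_0·m_0 + h_0·m_1 = 6(Δ_0 - g'(1)) = -24 and h_1·m_1 + 2h_1·m_2 = 6(g'(3) - Δ_1) = -24.
Solving the tridiagonal system: m_0 = -28, m_1 = 32, m_2 = -28.
On [2, 3], with g_1(t) = a_1 + b_1·(t - 2) + c_1·(t - 2)² + d_1·(t - 2)³: c_1 = m_1/2 = 16, d_1 = (m_2 - m_1)/(6h_1) = -10, b_1 = Δ_1 - h_1(2m_1 + m_2)/6 = -2.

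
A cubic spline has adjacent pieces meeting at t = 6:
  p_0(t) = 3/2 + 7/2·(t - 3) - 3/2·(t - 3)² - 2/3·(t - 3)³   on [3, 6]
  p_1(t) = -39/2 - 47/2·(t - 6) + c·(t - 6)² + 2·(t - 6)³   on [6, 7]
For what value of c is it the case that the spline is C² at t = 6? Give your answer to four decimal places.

p_0''(t) = -3 - 4·(t - 3), so p_0''(6) = -15. On the right, p_1''(6) = 2c, so c = -15/2.

-7.5000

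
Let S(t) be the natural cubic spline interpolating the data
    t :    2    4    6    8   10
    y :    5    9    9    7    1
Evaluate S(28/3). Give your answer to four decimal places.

3.2963

Put σ_i = S'' at the i-th knot. Here h = (2, 2, 2, 2) and Δ = (2, 0, -1, -3), so the interior equations h_(i-1)·σ_(i-1) + 2(h_(i-1)+h_i)·σ_i + h_i·σ_(i+1) = 6(Δ_i − Δ_(i-1)) read
  2·σ_0 + 8·σ_1 + 2·σ_2 = 6(Δ_1 - Δ_0) = -12
  2·σ_1 + 8·σ_2 + 2·σ_3 = 6(Δ_2 - Δ_1) = -6
  2·σ_2 + 8·σ_3 + 2·σ_4 = 6(Δ_3 - Δ_2) = -12
Natural end conditions: σ_0 = σ_4 = 0.
Solving the tridiagonal system: σ_0 = 0, σ_1 = -3/2, σ_2 = 0, σ_3 = -3/2, σ_4 = 0.
On [8, 10], S(t) = 7 - 2·(t - 8) - 3/4·(t - 8)² + 1/8·(t - 8)³.
With (t - 8) = 4/3: S(28/3) = 89/27.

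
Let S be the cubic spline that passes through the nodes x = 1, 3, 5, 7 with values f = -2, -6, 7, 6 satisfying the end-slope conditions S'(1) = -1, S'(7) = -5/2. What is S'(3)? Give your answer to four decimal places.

2.5000

Write M_i for S''(x_i). With h_i = 2, 2, 2 and divided differences Δ_i = -2, 13/2, -1/2, the continuity of S' gives the tridiagonal system
  2·M_0 + 8·M_1 + 2·M_2 = 6(Δ_1 - Δ_0) = 51
  2·M_1 + 8·M_2 + 2·M_3 = 6(Δ_2 - Δ_1) = -42
Clamped end conditions give two more equations: 2h_0·M_0 + h_0·M_1 = 6(Δ_0 - S'(1)) = -6 and h_2·M_2 + 2h_2·M_3 = 6(S'(7) - Δ_2) = -12.
Forward elimination and back-substitution give M_0 = -13/2, M_1 = 10, M_2 = -8, M_3 = 1.
On [3, 5], S'(x) = b_1 + 2c_1·(x - 3) + 3d_1·(x - 3)² with b_1 = Δ_1 - h_1(2M_1 + M_2)/6 = 5/2, c_1 = M_1/2 = 5, d_1 = (M_2 - M_1)/(6h_1) = -3/2. So S'(3) = 5/2.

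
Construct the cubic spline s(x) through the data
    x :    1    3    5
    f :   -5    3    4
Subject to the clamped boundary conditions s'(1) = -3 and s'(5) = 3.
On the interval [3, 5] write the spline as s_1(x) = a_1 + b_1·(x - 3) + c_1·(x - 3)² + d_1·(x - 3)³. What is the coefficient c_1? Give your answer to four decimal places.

Let m_i = s''(x_i). Step sizes h_i = 2, 2; slopes of the chords Δ_i = (y_(i+1) - y_i)/h_i = 4, 1/2.
  2·m_0 + 8·m_1 + 2·m_2 = 6(Δ_1 - Δ_0) = -21
Clamped end conditions give two more equations: 2h_0·m_0 + h_0·m_1 = 6(Δ_0 - s'(1)) = 42 and h_1·m_1 + 2h_1·m_2 = 6(s'(5) - Δ_1) = 15.
Solving: m_0 = 117/8, m_1 = -33/4, m_2 = 63/8.
On [3, 5], with s_1(x) = a_1 + b_1·(x - 3) + c_1·(x - 3)² + d_1·(x - 3)³: c_1 = m_1/2 = -33/8, d_1 = (m_2 - m_1)/(6h_1) = 43/32, b_1 = Δ_1 - h_1(2m_1 + m_2)/6 = 27/8.

-4.1250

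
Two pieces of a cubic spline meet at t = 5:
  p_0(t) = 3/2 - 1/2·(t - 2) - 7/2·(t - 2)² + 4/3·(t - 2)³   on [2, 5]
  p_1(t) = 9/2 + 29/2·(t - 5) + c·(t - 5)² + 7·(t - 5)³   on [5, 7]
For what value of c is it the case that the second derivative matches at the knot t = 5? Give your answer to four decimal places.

p_0''(t) = -7 + 8·(t - 2), so p_0''(5) = 17. On the right, p_1''(5) = 2c, so c = 17/2.

8.5000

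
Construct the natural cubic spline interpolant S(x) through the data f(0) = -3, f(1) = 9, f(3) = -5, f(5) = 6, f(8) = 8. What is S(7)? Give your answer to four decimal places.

Write M_i for S''(x_i). With h_i = 1, 2, 2, 3 and divided differences Δ_i = 12, -7, 11/2, 2/3, the continuity of S' gives the tridiagonal system
  1·M_0 + 6·M_1 + 2·M_2 = 6(Δ_1 - Δ_0) = -114
  2·M_1 + 8·M_2 + 2·M_3 = 6(Δ_2 - Δ_1) = 75
  2·M_2 + 10·M_3 + 3·M_4 = 6(Δ_3 - Δ_2) = -29
Natural end conditions: M_0 = M_4 = 0.
Solving: M_0 = 0, M_1 = -1285/52, M_2 = 891/52, M_3 = -329/52, M_4 = 0.
On [5, 8], S(x) = 6 + 1091/156·(x - 5) - 329/104·(x - 5)² + 329/936·(x - 5)³.
With (x - 5) = 2: S(7) = 1187/117.

10.1453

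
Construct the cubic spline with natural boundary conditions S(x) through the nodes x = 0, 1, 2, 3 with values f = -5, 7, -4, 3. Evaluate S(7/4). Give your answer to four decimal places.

-1.6094

Write M_i for S''(x_i). With h_i = 1, 1, 1 and divided differences Δ_i = 12, -11, 7, the continuity of S' gives the tridiagonal system
  1·M_0 + 4·M_1 + 1·M_2 = 6(Δ_1 - Δ_0) = -138
  1·M_1 + 4·M_2 + 1·M_3 = 6(Δ_2 - Δ_1) = 108
Natural end conditions: M_0 = M_3 = 0.
Solving: M_0 = 0, M_1 = -44, M_2 = 38, M_3 = 0.
On [1, 2], S(x) = 7 - 8/3·(x - 1) - 22·(x - 1)² + 41/3·(x - 1)³.
With (x - 1) = 3/4: S(7/4) = -103/64.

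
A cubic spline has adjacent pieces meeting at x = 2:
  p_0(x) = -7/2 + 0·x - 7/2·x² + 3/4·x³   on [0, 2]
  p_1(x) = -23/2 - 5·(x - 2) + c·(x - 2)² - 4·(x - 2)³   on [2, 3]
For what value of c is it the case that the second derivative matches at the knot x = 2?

p_0''(x) = -7 + 9/2·x, so p_0''(2) = 2. On the right, p_1''(2) = 2c, so c = 1.

1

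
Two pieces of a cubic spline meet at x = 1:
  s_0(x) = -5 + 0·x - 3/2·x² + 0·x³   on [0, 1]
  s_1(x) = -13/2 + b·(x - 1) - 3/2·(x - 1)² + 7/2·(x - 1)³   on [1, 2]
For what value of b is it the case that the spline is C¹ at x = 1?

-3

s_0'(x) = 0 - 3·x + 0·x², so s_0'(1) = -3. On the right, s_1'(1) = b, so b = -3.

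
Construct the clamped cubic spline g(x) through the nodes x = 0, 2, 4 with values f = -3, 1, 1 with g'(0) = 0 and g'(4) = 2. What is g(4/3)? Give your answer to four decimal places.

Put M_i = g'' at the i-th knot. Here h = (2, 2) and Δ = (2, 0), so the interior equations h_(i-1)·M_(i-1) + 2(h_(i-1)+h_i)·M_i + h_i·M_(i+1) = 6(Δ_i − Δ_(i-1)) read
  2·M_0 + 8·M_1 + 2·M_2 = 6(Δ_1 - Δ_0) = -12
Clamped end conditions give two more equations: 2h_0·M_0 + h_0·M_1 = 6(Δ_0 - g'(0)) = 12 and h_1·M_1 + 2h_1·M_2 = 6(g'(4) - Δ_1) = 12.
Solving: M_0 = 5, M_1 = -4, M_2 = 5.
On [0, 2], g(x) = -3 + 0·x + 5/2·x² - 3/4·x³.
With x = 4/3: g(4/3) = -1/3.

-0.3333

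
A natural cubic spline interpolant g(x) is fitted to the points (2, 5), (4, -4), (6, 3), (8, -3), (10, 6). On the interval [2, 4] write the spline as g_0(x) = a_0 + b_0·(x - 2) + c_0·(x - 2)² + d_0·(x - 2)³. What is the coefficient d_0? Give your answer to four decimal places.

0.6853

Put σ_i = g'' at the i-th knot. Here h = (2, 2, 2, 2) and Δ = (-9/2, 7/2, -3, 9/2), so the interior equations h_(i-1)·σ_(i-1) + 2(h_(i-1)+h_i)·σ_i + h_i·σ_(i+1) = 6(Δ_i − Δ_(i-1)) read
  2·σ_0 + 8·σ_1 + 2·σ_2 = 6(Δ_1 - Δ_0) = 48
  2·σ_1 + 8·σ_2 + 2·σ_3 = 6(Δ_2 - Δ_1) = -39
  2·σ_2 + 8·σ_3 + 2·σ_4 = 6(Δ_3 - Δ_2) = 45
Natural end conditions: σ_0 = σ_4 = 0.
Forward elimination and back-substitution give σ_0 = 0, σ_1 = 921/112, σ_2 = -249/28, σ_3 = 879/112, σ_4 = 0.
On [2, 4], with g_0(x) = a_0 + b_0·(x - 2) + c_0·(x - 2)² + d_0·(x - 2)³: c_0 = σ_0/2 = 0, d_0 = (σ_1 - σ_0)/(6h_0) = 307/448, b_0 = Δ_0 - h_0(2σ_0 + σ_1)/6 = -811/112.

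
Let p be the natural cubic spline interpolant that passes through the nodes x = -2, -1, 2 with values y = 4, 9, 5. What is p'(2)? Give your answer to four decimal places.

-3.7083

With M_i denoting the second derivative at x_i, h_i = 1, 3, and Δ_i = (y_(i+1) − y_i)/h_i = 5, -4/3:
  1·M_0 + 8·M_1 + 3·M_2 = 6(Δ_1 - Δ_0) = -38
Natural end conditions: M_0 = M_2 = 0.
Hence M_0 = 0, M_1 = -19/4, M_2 = 0.
On [-1, 2], p'(x) = b_1 + 2c_1·(x + 1) + 3d_1·(x + 1)² with b_1 = Δ_1 - h_1(2M_1 + M_2)/6 = 41/12, c_1 = M_1/2 = -19/8, d_1 = (M_2 - M_1)/(6h_1) = 19/72. So p'(2) = -89/24.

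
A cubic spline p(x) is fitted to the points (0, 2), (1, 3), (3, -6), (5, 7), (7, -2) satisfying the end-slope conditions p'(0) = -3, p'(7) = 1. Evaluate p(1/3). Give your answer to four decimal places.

Put M_i = p'' at the i-th knot. Here h = (1, 2, 2, 2) and Δ = (1, -9/2, 13/2, -9/2), so the interior equations h_(i-1)·M_(i-1) + 2(h_(i-1)+h_i)·M_i + h_i·M_(i+1) = 6(Δ_i − Δ_(i-1)) read
  1·M_0 + 6·M_1 + 2·M_2 = 6(Δ_1 - Δ_0) = -33
  2·M_1 + 8·M_2 + 2·M_3 = 6(Δ_2 - Δ_1) = 66
  2·M_2 + 8·M_3 + 2·M_4 = 6(Δ_3 - Δ_2) = -66
Clamped end conditions give two more equations: 2h_0·M_0 + h_0·M_1 = 6(Δ_0 - p'(0)) = 24 and h_3·M_3 + 2h_3·M_4 = 6(p'(7) - Δ_3) = 33.
Solving the tridiagonal system: M_0 = 1631/86, M_1 = -599/43, M_2 = 2719/172, M_3 = -701/43, M_4 = 2821/172.
On [0, 1], p(x) = 2 - 3·x + 1631/172·x² - 943/172·x³.
With x = 1/3: p(1/3) = 4297/2322.

1.8506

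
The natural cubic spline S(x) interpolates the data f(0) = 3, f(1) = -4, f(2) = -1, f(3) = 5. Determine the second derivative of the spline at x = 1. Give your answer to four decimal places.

14.8000

Let m_i = S''(x_i). Step sizes h_i = 1, 1, 1; slopes of the chords Δ_i = (y_(i+1) - y_i)/h_i = -7, 3, 6.
  1·m_0 + 4·m_1 + 1·m_2 = 6(Δ_1 - Δ_0) = 60
  1·m_1 + 4·m_2 + 1·m_3 = 6(Δ_2 - Δ_1) = 18
Natural end conditions: m_0 = m_3 = 0.
Hence m_0 = 0, m_1 = 74/5, m_2 = 4/5, m_3 = 0.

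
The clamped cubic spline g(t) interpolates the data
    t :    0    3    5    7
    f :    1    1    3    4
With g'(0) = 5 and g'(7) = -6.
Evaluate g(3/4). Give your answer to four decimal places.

Let m_i = g''(x_i). Step sizes h_i = 3, 2, 2; slopes of the chords Δ_i = (y_(i+1) - y_i)/h_i = 0, 1, 1/2.
  3·m_0 + 10·m_1 + 2·m_2 = 6(Δ_1 - Δ_0) = 6
  2·m_1 + 8·m_2 + 2·m_3 = 6(Δ_2 - Δ_1) = -3
Clamped end conditions give two more equations: 2h_0·m_0 + h_0·m_1 = 6(Δ_0 - g'(0)) = -30 and h_2·m_2 + 2h_2·m_3 = 6(g'(7) - Δ_2) = -39.
Hence m_0 = -223/37, m_1 = 76/37, m_2 = 131/74, m_3 = -787/74.
On [0, 3], g(t) = 1 + 5·t - 223/74·t² + 299/666·t³.
With t = 3/4: g(3/4) = 15365/4736.

3.2443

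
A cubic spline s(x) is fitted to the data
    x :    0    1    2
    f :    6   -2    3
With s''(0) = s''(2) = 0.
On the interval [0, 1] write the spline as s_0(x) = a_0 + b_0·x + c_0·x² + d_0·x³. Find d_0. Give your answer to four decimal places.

3.2500

Write M_i for s''(x_i). With h_i = 1, 1 and divided differences Δ_i = -8, 5, the continuity of s' gives the tridiagonal system
  1·M_0 + 4·M_1 + 1·M_2 = 6(Δ_1 - Δ_0) = 78
Natural end conditions: M_0 = M_2 = 0.
Solving the tridiagonal system: M_0 = 0, M_1 = 39/2, M_2 = 0.
On [0, 1], with s_0(x) = a_0 + b_0·x + c_0·x² + d_0·x³: c_0 = M_0/2 = 0, d_0 = (M_1 - M_0)/(6h_0) = 13/4, b_0 = Δ_0 - h_0(2M_0 + M_1)/6 = -45/4.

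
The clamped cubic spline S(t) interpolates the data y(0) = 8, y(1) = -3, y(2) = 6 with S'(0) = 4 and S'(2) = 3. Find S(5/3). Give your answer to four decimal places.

2.9815

Let M_i = S''(x_i). Step sizes h_i = 1, 1; slopes of the chords Δ_i = (y_(i+1) - y_i)/h_i = -11, 9.
  1·M_0 + 4·M_1 + 1·M_2 = 6(Δ_1 - Δ_0) = 120
Clamped end conditions give two more equations: 2h_0·M_0 + h_0·M_1 = 6(Δ_0 - S'(0)) = -90 and h_1·M_1 + 2h_1·M_2 = 6(S'(2) - Δ_1) = -36.
Forward elimination and back-substitution give M_0 = -151/2, M_1 = 61, M_2 = -97/2.
On [1, 2], S(t) = -3 - 13/4·(t - 1) + 61/2·(t - 1)² - 73/4·(t - 1)³.
With (t - 1) = 2/3: S(5/3) = 161/54.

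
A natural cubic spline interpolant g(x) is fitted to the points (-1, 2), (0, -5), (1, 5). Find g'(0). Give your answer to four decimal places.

Write m_i for g''(x_i). With h_i = 1, 1 and divided differences Δ_i = -7, 10, the continuity of g' gives the tridiagonal system
  1·m_0 + 4·m_1 + 1·m_2 = 6(Δ_1 - Δ_0) = 102
Natural end conditions: m_0 = m_2 = 0.
Hence m_0 = 0, m_1 = 51/2, m_2 = 0.
On [0, 1], g'(x) = b_1 + 2c_1·x + 3d_1·x² with b_1 = Δ_1 - h_1(2m_1 + m_2)/6 = 3/2, c_1 = m_1/2 = 51/4, d_1 = (m_2 - m_1)/(6h_1) = -17/4. So g'(0) = 3/2.

1.5000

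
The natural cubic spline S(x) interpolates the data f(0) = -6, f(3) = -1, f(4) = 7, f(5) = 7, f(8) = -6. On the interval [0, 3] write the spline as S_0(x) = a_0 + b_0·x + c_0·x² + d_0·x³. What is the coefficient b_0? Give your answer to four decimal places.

Write σ_i for S''(x_i). With h_i = 3, 1, 1, 3 and divided differences Δ_i = 5/3, 8, 0, -13/3, the continuity of S' gives the tridiagonal system
  3·σ_0 + 8·σ_1 + 1·σ_2 = 6(Δ_1 - Δ_0) = 38
  1·σ_1 + 4·σ_2 + 1·σ_3 = 6(Δ_2 - Δ_1) = -48
  1·σ_2 + 8·σ_3 + 3·σ_4 = 6(Δ_3 - Δ_2) = -26
Natural end conditions: σ_0 = σ_4 = 0.
Solving: σ_0 = 0, σ_1 = 32/5, σ_2 = -66/5, σ_3 = -8/5, σ_4 = 0.
On [0, 3], with S_0(x) = a_0 + b_0·x + c_0·x² + d_0·x³: c_0 = σ_0/2 = 0, d_0 = (σ_1 - σ_0)/(6h_0) = 16/45, b_0 = Δ_0 - h_0(2σ_0 + σ_1)/6 = -23/15.

-1.5333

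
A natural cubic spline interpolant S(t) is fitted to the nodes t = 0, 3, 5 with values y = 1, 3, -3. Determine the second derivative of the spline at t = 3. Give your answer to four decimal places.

Write m_i for S''(x_i). With h_i = 3, 2 and divided differences Δ_i = 2/3, -3, the continuity of S' gives the tridiagonal system
  3·m_0 + 10·m_1 + 2·m_2 = 6(Δ_1 - Δ_0) = -22
Natural end conditions: m_0 = m_2 = 0.
Solving: m_0 = 0, m_1 = -11/5, m_2 = 0.

-2.2000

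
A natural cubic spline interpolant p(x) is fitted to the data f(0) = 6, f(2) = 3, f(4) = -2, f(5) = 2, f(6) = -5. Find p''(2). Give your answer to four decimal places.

-3.4643

Let m_i = p''(x_i). Step sizes h_i = 2, 2, 1, 1; slopes of the chords Δ_i = (y_(i+1) - y_i)/h_i = -3/2, -5/2, 4, -7.
  2·m_0 + 8·m_1 + 2·m_2 = 6(Δ_1 - Δ_0) = -6
  2·m_1 + 6·m_2 + 1·m_3 = 6(Δ_2 - Δ_1) = 39
  1·m_2 + 4·m_3 + 1·m_4 = 6(Δ_3 - Δ_2) = -66
Natural end conditions: m_0 = m_4 = 0.
Forward elimination and back-substitution give m_0 = 0, m_1 = -97/28, m_2 = 76/7, m_3 = -269/14, m_4 = 0.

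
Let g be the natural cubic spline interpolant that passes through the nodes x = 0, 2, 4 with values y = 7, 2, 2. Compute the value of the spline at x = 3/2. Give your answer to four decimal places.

Write M_i for g''(x_i). With h_i = 2, 2 and divided differences Δ_i = -5/2, 0, the continuity of g' gives the tridiagonal system
  2·M_0 + 8·M_1 + 2·M_2 = 6(Δ_1 - Δ_0) = 15
Natural end conditions: M_0 = M_2 = 0.
Solving the tridiagonal system: M_0 = 0, M_1 = 15/8, M_2 = 0.
On [0, 2], g(x) = 7 - 25/8·x + 0·x² + 5/32·x³.
With x = 3/2: g(3/2) = 727/256.

2.8398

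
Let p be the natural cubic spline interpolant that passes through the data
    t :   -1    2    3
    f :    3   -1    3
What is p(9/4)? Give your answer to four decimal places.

-0.2188

Put M_i = p'' at the i-th knot. Here h = (3, 1) and Δ = (-4/3, 4), so the interior equations h_(i-1)·M_(i-1) + 2(h_(i-1)+h_i)·M_i + h_i·M_(i+1) = 6(Δ_i − Δ_(i-1)) read
  3·M_0 + 8·M_1 + 1·M_2 = 6(Δ_1 - Δ_0) = 32
Natural end conditions: M_0 = M_2 = 0.
Forward elimination and back-substitution give M_0 = 0, M_1 = 4, M_2 = 0.
On [2, 3], p(t) = -1 + 8/3·(t - 2) + 2·(t - 2)² - 2/3·(t - 2)³.
With (t - 2) = 1/4: p(9/4) = -7/32.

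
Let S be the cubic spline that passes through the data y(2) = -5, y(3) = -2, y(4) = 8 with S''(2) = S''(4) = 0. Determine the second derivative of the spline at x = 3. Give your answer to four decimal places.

With m_i denoting the second derivative at x_i, h_i = 1, 1, and Δ_i = (y_(i+1) − y_i)/h_i = 3, 10:
  1·m_0 + 4·m_1 + 1·m_2 = 6(Δ_1 - Δ_0) = 42
Natural end conditions: m_0 = m_2 = 0.
Solving: m_0 = 0, m_1 = 21/2, m_2 = 0.

10.5000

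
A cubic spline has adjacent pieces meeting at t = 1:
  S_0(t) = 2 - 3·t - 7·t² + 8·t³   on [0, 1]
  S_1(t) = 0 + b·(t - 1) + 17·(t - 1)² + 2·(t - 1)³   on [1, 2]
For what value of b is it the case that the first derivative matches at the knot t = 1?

S_0'(t) = -3 - 14·t + 24·t², so S_0'(1) = 7. On the right, S_1'(1) = b, so b = 7.

7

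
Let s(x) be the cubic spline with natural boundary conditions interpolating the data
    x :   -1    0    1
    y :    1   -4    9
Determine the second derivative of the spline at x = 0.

Put m_i = s'' at the i-th knot. Here h = (1, 1) and Δ = (-5, 13), so the interior equations h_(i-1)·m_(i-1) + 2(h_(i-1)+h_i)·m_i + h_i·m_(i+1) = 6(Δ_i − Δ_(i-1)) read
  1·m_0 + 4·m_1 + 1·m_2 = 6(Δ_1 - Δ_0) = 108
Natural end conditions: m_0 = m_2 = 0.
Hence m_0 = 0, m_1 = 27, m_2 = 0.

27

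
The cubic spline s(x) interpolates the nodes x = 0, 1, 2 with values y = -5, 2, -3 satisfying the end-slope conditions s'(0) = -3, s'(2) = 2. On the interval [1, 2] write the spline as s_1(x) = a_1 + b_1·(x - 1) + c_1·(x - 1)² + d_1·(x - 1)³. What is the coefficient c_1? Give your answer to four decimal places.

-20.5000

Put M_i = s'' at the i-th knot. Here h = (1, 1) and Δ = (7, -5), so the interior equations h_(i-1)·M_(i-1) + 2(h_(i-1)+h_i)·M_i + h_i·M_(i+1) = 6(Δ_i − Δ_(i-1)) read
  1·M_0 + 4·M_1 + 1·M_2 = 6(Δ_1 - Δ_0) = -72
Clamped end conditions give two more equations: 2h_0·M_0 + h_0·M_1 = 6(Δ_0 - s'(0)) = 60 and h_1·M_1 + 2h_1·M_2 = 6(s'(2) - Δ_1) = 42.
Hence M_0 = 101/2, M_1 = -41, M_2 = 83/2.
On [1, 2], with s_1(x) = a_1 + b_1·(x - 1) + c_1·(x - 1)² + d_1·(x - 1)³: c_1 = M_1/2 = -41/2, d_1 = (M_2 - M_1)/(6h_1) = 55/4, b_1 = Δ_1 - h_1(2M_1 + M_2)/6 = 7/4.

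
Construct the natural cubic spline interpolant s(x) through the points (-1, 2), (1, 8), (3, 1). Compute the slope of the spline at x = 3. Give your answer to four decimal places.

-5.1250

Put m_i = s'' at the i-th knot. Here h = (2, 2) and Δ = (3, -7/2), so the interior equations h_(i-1)·m_(i-1) + 2(h_(i-1)+h_i)·m_i + h_i·m_(i+1) = 6(Δ_i − Δ_(i-1)) read
  2·m_0 + 8·m_1 + 2·m_2 = 6(Δ_1 - Δ_0) = -39
Natural end conditions: m_0 = m_2 = 0.
Solving the tridiagonal system: m_0 = 0, m_1 = -39/8, m_2 = 0.
On [1, 3], s'(x) = b_1 + 2c_1·(x - 1) + 3d_1·(x - 1)² with b_1 = Δ_1 - h_1(2m_1 + m_2)/6 = -1/4, c_1 = m_1/2 = -39/16, d_1 = (m_2 - m_1)/(6h_1) = 13/32. So s'(3) = -41/8.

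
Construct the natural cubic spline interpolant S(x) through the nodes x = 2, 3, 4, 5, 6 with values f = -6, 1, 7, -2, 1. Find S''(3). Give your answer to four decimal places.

6.1071

Put M_i = S'' at the i-th knot. Here h = (1, 1, 1, 1) and Δ = (7, 6, -9, 3), so the interior equations h_(i-1)·M_(i-1) + 2(h_(i-1)+h_i)·M_i + h_i·M_(i+1) = 6(Δ_i − Δ_(i-1)) read
  1·M_0 + 4·M_1 + 1·M_2 = 6(Δ_1 - Δ_0) = -6
  1·M_1 + 4·M_2 + 1·M_3 = 6(Δ_2 - Δ_1) = -90
  1·M_2 + 4·M_3 + 1·M_4 = 6(Δ_3 - Δ_2) = 72
Natural end conditions: M_0 = M_4 = 0.
Forward elimination and back-substitution give M_0 = 0, M_1 = 171/28, M_2 = -213/7, M_3 = 717/28, M_4 = 0.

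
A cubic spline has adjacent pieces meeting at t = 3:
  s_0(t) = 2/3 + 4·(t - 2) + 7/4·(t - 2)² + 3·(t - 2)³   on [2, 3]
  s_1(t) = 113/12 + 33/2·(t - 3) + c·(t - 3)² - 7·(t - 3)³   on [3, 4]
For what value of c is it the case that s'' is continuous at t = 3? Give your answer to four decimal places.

s_0''(t) = 7/2 + 18·(t - 2), so s_0''(3) = 43/2. On the right, s_1''(3) = 2c, so c = 43/4.

10.7500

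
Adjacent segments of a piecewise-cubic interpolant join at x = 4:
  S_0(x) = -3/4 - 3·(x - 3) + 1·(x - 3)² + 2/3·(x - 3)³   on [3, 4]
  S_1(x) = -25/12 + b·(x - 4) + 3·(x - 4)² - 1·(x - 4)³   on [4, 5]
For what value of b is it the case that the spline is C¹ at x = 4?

1

S_0'(x) = -3 + 2·(x - 3) + 2·(x - 3)², so S_0'(4) = 1. On the right, S_1'(4) = b, so b = 1.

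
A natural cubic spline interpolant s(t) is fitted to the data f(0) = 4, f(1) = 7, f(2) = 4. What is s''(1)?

Write m_i for s''(x_i). With h_i = 1, 1 and divided differences Δ_i = 3, -3, the continuity of s' gives the tridiagonal system
  1·m_0 + 4·m_1 + 1·m_2 = 6(Δ_1 - Δ_0) = -36
Natural end conditions: m_0 = m_2 = 0.
Solving the tridiagonal system: m_0 = 0, m_1 = -9, m_2 = 0.

-9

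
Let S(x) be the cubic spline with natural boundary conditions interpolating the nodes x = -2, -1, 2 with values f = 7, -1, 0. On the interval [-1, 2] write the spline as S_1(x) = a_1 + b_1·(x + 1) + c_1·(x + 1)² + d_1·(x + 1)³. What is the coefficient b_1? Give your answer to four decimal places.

-5.9167

Put M_i = S'' at the i-th knot. Here h = (1, 3) and Δ = (-8, 1/3), so the interior equations h_(i-1)·M_(i-1) + 2(h_(i-1)+h_i)·M_i + h_i·M_(i+1) = 6(Δ_i − Δ_(i-1)) read
  1·M_0 + 8·M_1 + 3·M_2 = 6(Δ_1 - Δ_0) = 50
Natural end conditions: M_0 = M_2 = 0.
Hence M_0 = 0, M_1 = 25/4, M_2 = 0.
On [-1, 2], with S_1(x) = a_1 + b_1·(x + 1) + c_1·(x + 1)² + d_1·(x + 1)³: c_1 = M_1/2 = 25/8, d_1 = (M_2 - M_1)/(6h_1) = -25/72, b_1 = Δ_1 - h_1(2M_1 + M_2)/6 = -71/12.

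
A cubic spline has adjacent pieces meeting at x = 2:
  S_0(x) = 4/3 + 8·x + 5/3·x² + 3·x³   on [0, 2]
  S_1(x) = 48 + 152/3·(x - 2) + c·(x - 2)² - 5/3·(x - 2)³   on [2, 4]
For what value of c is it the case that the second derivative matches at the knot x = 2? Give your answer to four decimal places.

S_0''(x) = 10/3 + 18·x, so S_0''(2) = 118/3. On the right, S_1''(2) = 2c, so c = 59/3.

19.6667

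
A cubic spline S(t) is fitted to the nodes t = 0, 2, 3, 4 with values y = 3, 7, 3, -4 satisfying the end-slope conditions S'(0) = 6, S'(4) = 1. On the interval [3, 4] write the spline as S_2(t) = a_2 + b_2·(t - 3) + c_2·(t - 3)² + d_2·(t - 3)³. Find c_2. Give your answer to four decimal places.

With σ_i denoting the second derivative at x_i, h_i = 2, 1, 1, and Δ_i = (y_(i+1) − y_i)/h_i = 2, -4, -7:
  2·σ_0 + 6·σ_1 + 1·σ_2 = 6(Δ_1 - Δ_0) = -36
  1·σ_1 + 4·σ_2 + 1·σ_3 = 6(Δ_2 - Δ_1) = -18
Clamped end conditions give two more equations: 2h_0·σ_0 + h_0·σ_1 = 6(Δ_0 - S'(0)) = -24 and h_2·σ_2 + 2h_2·σ_3 = 6(S'(4) - Δ_2) = 48.
Forward elimination and back-substitution give σ_0 = -52/11, σ_1 = -28/11, σ_2 = -124/11, σ_3 = 326/11.
On [3, 4], with S_2(t) = a_2 + b_2·(t - 3) + c_2·(t - 3)² + d_2·(t - 3)³: c_2 = σ_2/2 = -62/11, d_2 = (σ_3 - σ_2)/(6h_2) = 75/11, b_2 = Δ_2 - h_2(2σ_2 + σ_3)/6 = -90/11.

-5.6364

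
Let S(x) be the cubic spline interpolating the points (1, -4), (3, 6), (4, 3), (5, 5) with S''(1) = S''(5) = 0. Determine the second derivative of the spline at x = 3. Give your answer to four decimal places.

Write m_i for S''(x_i). With h_i = 2, 1, 1 and divided differences Δ_i = 5, -3, 2, the continuity of S' gives the tridiagonal system
  2·m_0 + 6·m_1 + 1·m_2 = 6(Δ_1 - Δ_0) = -48
  1·m_1 + 4·m_2 + 1·m_3 = 6(Δ_2 - Δ_1) = 30
Natural end conditions: m_0 = m_3 = 0.
Solving the tridiagonal system: m_0 = 0, m_1 = -222/23, m_2 = 228/23, m_3 = 0.

-9.6522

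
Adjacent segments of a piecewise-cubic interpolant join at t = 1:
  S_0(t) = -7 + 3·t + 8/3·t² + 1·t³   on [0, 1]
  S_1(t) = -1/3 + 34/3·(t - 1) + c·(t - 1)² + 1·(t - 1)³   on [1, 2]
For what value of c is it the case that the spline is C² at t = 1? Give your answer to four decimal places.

S_0''(t) = 16/3 + 6·t, so S_0''(1) = 34/3. On the right, S_1''(1) = 2c, so c = 17/3.

5.6667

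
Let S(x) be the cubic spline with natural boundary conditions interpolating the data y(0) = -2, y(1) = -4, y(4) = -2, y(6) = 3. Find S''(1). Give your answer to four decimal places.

Put m_i = S'' at the i-th knot. Here h = (1, 3, 2) and Δ = (-2, 2/3, 5/2), so the interior equations h_(i-1)·m_(i-1) + 2(h_(i-1)+h_i)·m_i + h_i·m_(i+1) = 6(Δ_i − Δ_(i-1)) read
  1·m_0 + 8·m_1 + 3·m_2 = 6(Δ_1 - Δ_0) = 16
  3·m_1 + 10·m_2 + 2·m_3 = 6(Δ_2 - Δ_1) = 11
Natural end conditions: m_0 = m_3 = 0.
Forward elimination and back-substitution give m_0 = 0, m_1 = 127/71, m_2 = 40/71, m_3 = 0.

1.7887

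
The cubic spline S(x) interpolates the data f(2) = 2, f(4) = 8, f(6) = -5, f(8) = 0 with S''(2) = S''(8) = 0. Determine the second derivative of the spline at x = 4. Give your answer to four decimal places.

Let σ_i = S''(x_i). Step sizes h_i = 2, 2, 2; slopes of the chords Δ_i = (y_(i+1) - y_i)/h_i = 3, -13/2, 5/2.
  2·σ_0 + 8·σ_1 + 2·σ_2 = 6(Δ_1 - Δ_0) = -57
  2·σ_1 + 8·σ_2 + 2·σ_3 = 6(Δ_2 - Δ_1) = 54
Natural end conditions: σ_0 = σ_3 = 0.
Solving the tridiagonal system: σ_0 = 0, σ_1 = -47/5, σ_2 = 91/10, σ_3 = 0.

-9.4000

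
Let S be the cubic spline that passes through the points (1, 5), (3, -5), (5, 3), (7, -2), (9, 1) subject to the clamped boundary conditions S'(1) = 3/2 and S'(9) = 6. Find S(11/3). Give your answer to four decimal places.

With M_i denoting the second derivative at x_i, h_i = 2, 2, 2, 2, and Δ_i = (y_(i+1) − y_i)/h_i = -5, 4, -5/2, 3/2:
  2·M_0 + 8·M_1 + 2·M_2 = 6(Δ_1 - Δ_0) = 54
  2·M_1 + 8·M_2 + 2·M_3 = 6(Δ_2 - Δ_1) = -39
  2·M_2 + 8·M_3 + 2·M_4 = 6(Δ_3 - Δ_2) = 24
Clamped end conditions give two more equations: 2h_0·M_0 + h_0·M_1 = 6(Δ_0 - S'(1)) = -39 and h_3·M_3 + 2h_3·M_4 = 6(S'(9) - Δ_3) = 27.
Solving the tridiagonal system: M_0 = -261/16, M_1 = 105/8, M_2 = -147/16, M_3 = 33/8, M_4 = 75/16.
On [3, 5], S(x) = -5 - 27/16·(x - 3) + 105/16·(x - 3)² - 119/64·(x - 3)³.
With (x - 3) = 2/3: S(11/3) = -203/54.

-3.7593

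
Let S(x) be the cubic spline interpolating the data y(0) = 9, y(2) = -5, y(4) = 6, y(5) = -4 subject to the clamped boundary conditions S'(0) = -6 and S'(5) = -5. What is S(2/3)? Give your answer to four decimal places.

With M_i denoting the second derivative at x_i, h_i = 2, 2, 1, and Δ_i = (y_(i+1) − y_i)/h_i = -7, 11/2, -10:
  2·M_0 + 8·M_1 + 2·M_2 = 6(Δ_1 - Δ_0) = 75
  2·M_1 + 6·M_2 + 1·M_3 = 6(Δ_2 - Δ_1) = -93
Clamped end conditions give two more equations: 2h_0·M_0 + h_0·M_1 = 6(Δ_0 - S'(0)) = -6 and h_2·M_2 + 2h_2·M_3 = 6(S'(5) - Δ_2) = 30.
Forward elimination and back-substitution give M_0 = -499/46, M_1 = 430/23, M_2 = -608/23, M_3 = 649/23.
On [0, 2], S(x) = 9 - 6·x - 499/92·x² + 453/184·x³.
With x = 2/3: S(2/3) = 229/69.

3.3188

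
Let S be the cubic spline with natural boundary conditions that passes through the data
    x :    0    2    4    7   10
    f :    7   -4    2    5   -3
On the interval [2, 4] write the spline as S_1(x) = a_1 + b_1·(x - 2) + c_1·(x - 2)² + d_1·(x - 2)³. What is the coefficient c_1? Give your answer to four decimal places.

3.4625

Let M_i = S''(x_i). Step sizes h_i = 2, 2, 3, 3; slopes of the chords Δ_i = (y_(i+1) - y_i)/h_i = -11/2, 3, 1, -8/3.
  2·M_0 + 8·M_1 + 2·M_2 = 6(Δ_1 - Δ_0) = 51
  2·M_1 + 10·M_2 + 3·M_3 = 6(Δ_2 - Δ_1) = -12
  3·M_2 + 12·M_3 + 3·M_4 = 6(Δ_3 - Δ_2) = -22
Natural end conditions: M_0 = M_4 = 0.
Solving: M_0 = 0, M_1 = 277/40, M_2 = -11/5, M_3 = -77/60, M_4 = 0.
On [2, 4], with S_1(x) = a_1 + b_1·(x - 2) + c_1·(x - 2)² + d_1·(x - 2)³: c_1 = M_1/2 = 277/80, d_1 = (M_2 - M_1)/(6h_1) = -73/96, b_1 = Δ_1 - h_1(2M_1 + M_2)/6 = -53/60.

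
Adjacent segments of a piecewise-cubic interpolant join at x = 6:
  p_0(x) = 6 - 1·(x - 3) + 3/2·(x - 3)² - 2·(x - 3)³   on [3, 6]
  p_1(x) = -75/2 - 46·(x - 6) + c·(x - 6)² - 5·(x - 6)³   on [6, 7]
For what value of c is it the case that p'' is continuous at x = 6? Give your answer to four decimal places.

-16.5000

p_0''(x) = 3 - 12·(x - 3), so p_0''(6) = -33. On the right, p_1''(6) = 2c, so c = -33/2.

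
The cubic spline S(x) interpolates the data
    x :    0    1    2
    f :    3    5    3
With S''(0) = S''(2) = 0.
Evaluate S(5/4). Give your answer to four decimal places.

Put M_i = S'' at the i-th knot. Here h = (1, 1) and Δ = (2, -2), so the interior equations h_(i-1)·M_(i-1) + 2(h_(i-1)+h_i)·M_i + h_i·M_(i+1) = 6(Δ_i − Δ_(i-1)) read
  1·M_0 + 4·M_1 + 1·M_2 = 6(Δ_1 - Δ_0) = -24
Natural end conditions: M_0 = M_2 = 0.
Solving: M_0 = 0, M_1 = -6, M_2 = 0.
On [1, 2], S(x) = 5 + 0·(x - 1) - 3·(x - 1)² + 1·(x - 1)³.
With (x - 1) = 1/4: S(5/4) = 309/64.

4.8281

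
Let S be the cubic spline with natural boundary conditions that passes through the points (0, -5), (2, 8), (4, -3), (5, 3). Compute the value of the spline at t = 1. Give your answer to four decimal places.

4.7386

Put M_i = S'' at the i-th knot. Here h = (2, 2, 1) and Δ = (13/2, -11/2, 6), so the interior equations h_(i-1)·M_(i-1) + 2(h_(i-1)+h_i)·M_i + h_i·M_(i+1) = 6(Δ_i − Δ_(i-1)) read
  2·M_0 + 8·M_1 + 2·M_2 = 6(Δ_1 - Δ_0) = -72
  2·M_1 + 6·M_2 + 1·M_3 = 6(Δ_2 - Δ_1) = 69
Natural end conditions: M_0 = M_3 = 0.
Forward elimination and back-substitution give M_0 = 0, M_1 = -285/22, M_2 = 174/11, M_3 = 0.
On [0, 2], S(t) = -5 + 119/11·t + 0·t² - 95/88·t³.
With t = 1: S(1) = 417/88.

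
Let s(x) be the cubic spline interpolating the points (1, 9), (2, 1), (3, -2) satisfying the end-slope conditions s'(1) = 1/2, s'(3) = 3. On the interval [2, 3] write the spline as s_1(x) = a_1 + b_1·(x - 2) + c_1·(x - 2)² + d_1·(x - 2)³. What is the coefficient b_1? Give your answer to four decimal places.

-9.1250

Put m_i = s'' at the i-th knot. Here h = (1, 1) and Δ = (-8, -3), so the interior equations h_(i-1)·m_(i-1) + 2(h_(i-1)+h_i)·m_i + h_i·m_(i+1) = 6(Δ_i − Δ_(i-1)) read
  1·m_0 + 4·m_1 + 1·m_2 = 6(Δ_1 - Δ_0) = 30
Clamped end conditions give two more equations: 2h_0·m_0 + h_0·m_1 = 6(Δ_0 - s'(1)) = -51 and h_1·m_1 + 2h_1·m_2 = 6(s'(3) - Δ_1) = 36.
Solving the tridiagonal system: m_0 = -127/4, m_1 = 25/2, m_2 = 47/4.
On [2, 3], with s_1(x) = a_1 + b_1·(x - 2) + c_1·(x - 2)² + d_1·(x - 2)³: c_1 = m_1/2 = 25/4, d_1 = (m_2 - m_1)/(6h_1) = -1/8, b_1 = Δ_1 - h_1(2m_1 + m_2)/6 = -73/8.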